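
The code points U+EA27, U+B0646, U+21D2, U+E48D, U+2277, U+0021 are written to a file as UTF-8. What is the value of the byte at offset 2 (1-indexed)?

0xA8

1-indexed offset 2 is 0-indexed offset 1.
U+EA27 → 3-byte form EE A8 A7 at offsets 0–2.
Offset 1 falls in char 1's range; it's byte 2 of EE A8 A7 = 0xA8.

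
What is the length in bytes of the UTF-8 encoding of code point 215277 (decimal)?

U+348ED = 0x348ED. UTF-8 uses 1 byte below 0x80, 2 below 0x800, 3 below 0x10000, 4 up to 0x10FFFF. 0x348ED is in U+10000–U+10FFFF → 4 bytes.

4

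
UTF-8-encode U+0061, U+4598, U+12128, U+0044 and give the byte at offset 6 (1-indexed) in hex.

1-indexed offset 6 is 0-indexed offset 5.
U+0061 → 1-byte form 61 at offsets 0–0.
U+4598 → 3-byte form E4 96 98 at offsets 1–3.
U+12128 → 4-byte form F0 92 84 A8 at offsets 4–7.
Offset 5 falls in char 3's range; it's byte 2 of F0 92 84 A8 = 0x92.

0x92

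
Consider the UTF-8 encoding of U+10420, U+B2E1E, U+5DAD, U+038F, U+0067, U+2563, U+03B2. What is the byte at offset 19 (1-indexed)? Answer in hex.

0xB2

1-indexed offset 19 is 0-indexed offset 18.
U+10420 → 4-byte form F0 90 90 A0 at offsets 0–3.
U+B2E1E → 4-byte form F2 B2 B8 9E at offsets 4–7.
U+5DAD → 3-byte form E5 B6 AD at offsets 8–10.
U+038F → 2-byte form CE 8F at offsets 11–12.
U+0067 → 1-byte form 67 at offsets 13–13.
U+2563 → 3-byte form E2 95 A3 at offsets 14–16.
U+03B2 → 2-byte form CE B2 at offsets 17–18.
Offset 18 falls in char 7's range; it's byte 2 of CE B2 = 0xB2.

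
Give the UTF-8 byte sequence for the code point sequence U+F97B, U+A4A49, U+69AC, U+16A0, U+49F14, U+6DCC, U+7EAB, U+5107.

EF A5 BB F2 A4 A9 89 E6 A6 AC E1 9A A0 F1 89 BC 94 E6 B7 8C E7 BA AB E5 84 87

U+F97B: 3-byte form → EF A5 BB.
U+A4A49: 4-byte form → F2 A4 A9 89.
U+69AC: 3-byte form → E6 A6 AC.
U+16A0: 3-byte form → E1 9A A0.
U+49F14: 4-byte form → F1 89 BC 94.
U+6DCC: 3-byte form → E6 B7 8C.
U+7EAB: 3-byte form → E7 BA AB.
U+5107: 3-byte form → E5 84 87.
Concatenated (26 bytes): EF A5 BB F2 A4 A9 89 E6 A6 AC E1 9A A0 F1 89 BC 94 E6 B7 8C E7 BA AB E5 84 87.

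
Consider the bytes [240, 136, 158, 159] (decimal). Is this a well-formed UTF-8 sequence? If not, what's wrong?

Leading byte 0xF0 = 11110000 → 4-byte form.
Continuation bytes all match 10xxxxxx. Payload decodes to 0x879F.
But 0x879F < 0x10000, the minimum for a 4-byte sequence — this is an overlong encoding.

invalid (overlong encoding)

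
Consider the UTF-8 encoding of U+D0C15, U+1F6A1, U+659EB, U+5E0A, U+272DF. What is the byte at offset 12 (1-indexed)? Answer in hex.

1-indexed offset 12 is 0-indexed offset 11.
U+D0C15 → 4-byte form F3 90 B0 95 at offsets 0–3.
U+1F6A1 → 4-byte form F0 9F 9A A1 at offsets 4–7.
U+659EB → 4-byte form F1 A5 A7 AB at offsets 8–11.
Offset 11 falls in char 3's range; it's byte 4 of F1 A5 A7 AB = 0xAB.

0xAB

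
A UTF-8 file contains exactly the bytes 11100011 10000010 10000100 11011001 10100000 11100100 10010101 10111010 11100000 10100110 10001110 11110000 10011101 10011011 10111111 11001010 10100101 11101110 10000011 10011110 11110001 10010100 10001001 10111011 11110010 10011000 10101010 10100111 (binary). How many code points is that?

Byte at offset 0: 0xE3 = 11100011 → 3-byte char (#1). Advance 3.
Byte at offset 3: 0xD9 = 11011001 → 2-byte char (#2). Advance 2.
Byte at offset 5: 0xE4 = 11100100 → 3-byte char (#3). Advance 3.
Byte at offset 8: 0xE0 = 11100000 → 3-byte char (#4). Advance 3.
Byte at offset 11: 0xF0 = 11110000 → 4-byte char (#5). Advance 4.
Byte at offset 15: 0xCA = 11001010 → 2-byte char (#6). Advance 2.
Byte at offset 17: 0xEE = 11101110 → 3-byte char (#7). Advance 3.
Byte at offset 20: 0xF1 = 11110001 → 4-byte char (#8). Advance 4.
Byte at offset 24: 0xF2 = 11110010 → 4-byte char (#9). Advance 4.
Reached end at offset 28 after 9 code points.

9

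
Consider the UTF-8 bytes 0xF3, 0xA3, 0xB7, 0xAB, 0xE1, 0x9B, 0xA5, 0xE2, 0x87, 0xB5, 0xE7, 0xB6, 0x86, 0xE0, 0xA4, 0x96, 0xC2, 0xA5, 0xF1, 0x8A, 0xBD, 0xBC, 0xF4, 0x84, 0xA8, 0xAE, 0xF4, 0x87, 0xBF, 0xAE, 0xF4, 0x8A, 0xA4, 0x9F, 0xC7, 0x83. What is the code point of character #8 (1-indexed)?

Offset 0: leading byte 0xF3 = 11110011 → 4-byte char #1 = F3 A3 B7 AB.
Offset 4: leading byte 0xE1 = 11100001 → 3-byte char #2 = E1 9B A5.
Offset 7: leading byte 0xE2 = 11100010 → 3-byte char #3 = E2 87 B5.
Offset 10: leading byte 0xE7 = 11100111 → 3-byte char #4 = E7 B6 86.
Offset 13: leading byte 0xE0 = 11100000 → 3-byte char #5 = E0 A4 96.
Offset 16: leading byte 0xC2 = 11000010 → 2-byte char #6 = C2 A5.
Offset 18: leading byte 0xF1 = 11110001 → 4-byte char #7 = F1 8A BD BC.
Offset 22: leading byte 0xF4 = 11110100 → 4-byte char #8 = F4 84 A8 AE.
Leading byte 0xF4 = 11110100 matches 11110xxx → 4-byte sequence.
Byte 1: 0xF4 = 11110100, payload 100 (3 bits).
Byte 2: 0x84 = 10000100 (10xxxxxx ✓), payload 000100.
Byte 3: 0xA8 = 10101000 (10xxxxxx ✓), payload 101000.
Byte 4: 0xAE = 10101110 (10xxxxxx ✓), payload 101110.
Concatenate: 100000100101000101110 = 0x104A2E (21 bits → U+104A2E).

U+104A2E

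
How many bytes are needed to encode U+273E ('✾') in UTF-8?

U+273E = 0x273E. UTF-8 uses 1 byte below 0x80, 2 below 0x800, 3 below 0x10000, 4 up to 0x10FFFF. 0x273E is in U+0800–U+FFFF → 3 bytes.

3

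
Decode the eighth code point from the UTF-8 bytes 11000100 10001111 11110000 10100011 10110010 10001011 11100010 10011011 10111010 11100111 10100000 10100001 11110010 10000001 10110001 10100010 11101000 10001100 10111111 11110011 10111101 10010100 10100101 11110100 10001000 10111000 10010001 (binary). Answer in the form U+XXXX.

Offset 0: leading byte 0xC4 = 11000100 → 2-byte char #1 = C4 8F.
Offset 2: leading byte 0xF0 = 11110000 → 4-byte char #2 = F0 A3 B2 8B.
Offset 6: leading byte 0xE2 = 11100010 → 3-byte char #3 = E2 9B BA.
Offset 9: leading byte 0xE7 = 11100111 → 3-byte char #4 = E7 A0 A1.
Offset 12: leading byte 0xF2 = 11110010 → 4-byte char #5 = F2 81 B1 A2.
Offset 16: leading byte 0xE8 = 11101000 → 3-byte char #6 = E8 8C BF.
Offset 19: leading byte 0xF3 = 11110011 → 4-byte char #7 = F3 BD 94 A5.
Offset 23: leading byte 0xF4 = 11110100 → 4-byte char #8 = F4 88 B8 91.
Leading byte 0xF4 = 11110100 matches 11110xxx → 4-byte sequence.
Byte 1: 0xF4 = 11110100, payload 100 (3 bits).
Byte 2: 0x88 = 10001000 (10xxxxxx ✓), payload 001000.
Byte 3: 0xB8 = 10111000 (10xxxxxx ✓), payload 111000.
Byte 4: 0x91 = 10010001 (10xxxxxx ✓), payload 010001.
Concatenate: 100001000111000010001 = 0x108E11 (21 bits → U+108E11).

U+108E11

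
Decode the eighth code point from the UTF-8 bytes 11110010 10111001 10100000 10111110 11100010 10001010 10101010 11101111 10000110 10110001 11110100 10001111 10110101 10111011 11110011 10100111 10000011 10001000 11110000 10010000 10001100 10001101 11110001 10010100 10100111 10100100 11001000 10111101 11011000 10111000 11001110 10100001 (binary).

Offset 0: leading byte 0xF2 = 11110010 → 4-byte char #1 = F2 B9 A0 BE.
Offset 4: leading byte 0xE2 = 11100010 → 3-byte char #2 = E2 8A AA.
Offset 7: leading byte 0xEF = 11101111 → 3-byte char #3 = EF 86 B1.
Offset 10: leading byte 0xF4 = 11110100 → 4-byte char #4 = F4 8F B5 BB.
Offset 14: leading byte 0xF3 = 11110011 → 4-byte char #5 = F3 A7 83 88.
Offset 18: leading byte 0xF0 = 11110000 → 4-byte char #6 = F0 90 8C 8D.
Offset 22: leading byte 0xF1 = 11110001 → 4-byte char #7 = F1 94 A7 A4.
Offset 26: leading byte 0xC8 = 11001000 → 2-byte char #8 = C8 BD.
Leading byte 0xC8 = 11001000 matches 110xxxxx → 2-byte sequence.
Byte 1: 0xC8 = 11001000, payload 01000 (5 bits).
Byte 2: 0xBD = 10111101 (10xxxxxx ✓), payload 111101.
Concatenate: 01000111101 = 0x23D (11 bits → U+023D).

U+023D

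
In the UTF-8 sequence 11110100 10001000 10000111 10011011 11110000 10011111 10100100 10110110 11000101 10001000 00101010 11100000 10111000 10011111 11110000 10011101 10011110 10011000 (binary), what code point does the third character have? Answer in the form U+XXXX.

Offset 0: leading byte 0xF4 = 11110100 → 4-byte char #1 = F4 88 87 9B.
Offset 4: leading byte 0xF0 = 11110000 → 4-byte char #2 = F0 9F A4 B6.
Offset 8: leading byte 0xC5 = 11000101 → 2-byte char #3 = C5 88.
Leading byte 0xC5 = 11000101 matches 110xxxxx → 2-byte sequence.
Byte 1: 0xC5 = 11000101, payload 00101 (5 bits).
Byte 2: 0x88 = 10001000 (10xxxxxx ✓), payload 001000.
Concatenate: 00101001000 = 0x148 (11 bits → U+0148).

U+0148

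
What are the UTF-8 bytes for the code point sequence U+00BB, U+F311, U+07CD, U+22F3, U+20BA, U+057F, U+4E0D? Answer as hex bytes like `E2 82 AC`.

U+00BB: 2-byte form → C2 BB.
U+F311: 3-byte form → EF 8C 91.
U+07CD: 2-byte form → DF 8D.
U+22F3: 3-byte form → E2 8B B3.
U+20BA: 3-byte form → E2 82 BA.
U+057F: 2-byte form → D5 BF.
U+4E0D: 3-byte form → E4 B8 8D.
Concatenated (18 bytes): C2 BB EF 8C 91 DF 8D E2 8B B3 E2 82 BA D5 BF E4 B8 8D.

C2 BB EF 8C 91 DF 8D E2 8B B3 E2 82 BA D5 BF E4 B8 8D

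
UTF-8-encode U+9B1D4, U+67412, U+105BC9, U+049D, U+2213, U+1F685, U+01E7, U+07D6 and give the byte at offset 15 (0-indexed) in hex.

U+9B1D4 → 4-byte form F2 9B 87 94 at offsets 0–3.
U+67412 → 4-byte form F1 A7 90 92 at offsets 4–7.
U+105BC9 → 4-byte form F4 85 AF 89 at offsets 8–11.
U+049D → 2-byte form D2 9D at offsets 12–13.
U+2213 → 3-byte form E2 88 93 at offsets 14–16.
Offset 15 falls in char 5's range; it's byte 2 of E2 88 93 = 0x88.

0x88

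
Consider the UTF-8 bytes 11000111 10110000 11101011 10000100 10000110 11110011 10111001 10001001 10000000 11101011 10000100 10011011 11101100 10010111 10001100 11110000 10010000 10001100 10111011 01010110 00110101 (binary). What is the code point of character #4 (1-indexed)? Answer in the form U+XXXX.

Offset 0: leading byte 0xC7 = 11000111 → 2-byte char #1 = C7 B0.
Offset 2: leading byte 0xEB = 11101011 → 3-byte char #2 = EB 84 86.
Offset 5: leading byte 0xF3 = 11110011 → 4-byte char #3 = F3 B9 89 80.
Offset 9: leading byte 0xEB = 11101011 → 3-byte char #4 = EB 84 9B.
Leading byte 0xEB = 11101011 matches 1110xxxx → 3-byte sequence.
Byte 1: 0xEB = 11101011, payload 1011 (4 bits).
Byte 2: 0x84 = 10000100 (10xxxxxx ✓), payload 000100.
Byte 3: 0x9B = 10011011 (10xxxxxx ✓), payload 011011.
Concatenate: 1011000100011011 = 0xB11B (16 bits → U+B11B).

U+B11B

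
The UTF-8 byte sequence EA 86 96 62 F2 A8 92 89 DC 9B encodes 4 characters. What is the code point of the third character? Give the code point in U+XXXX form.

Offset 0: leading byte 0xEA = 11101010 → 3-byte char #1 = EA 86 96.
Offset 3: leading byte 0x62 = 01100010 → 1-byte char #2 = 62.
Offset 4: leading byte 0xF2 = 11110010 → 4-byte char #3 = F2 A8 92 89.
Leading byte 0xF2 = 11110010 matches 11110xxx → 4-byte sequence.
Byte 1: 0xF2 = 11110010, payload 010 (3 bits).
Byte 2: 0xA8 = 10101000 (10xxxxxx ✓), payload 101000.
Byte 3: 0x92 = 10010010 (10xxxxxx ✓), payload 010010.
Byte 4: 0x89 = 10001001 (10xxxxxx ✓), payload 001001.
Concatenate: 010101000010010001001 = 0xA8489 (21 bits → U+A8489).

U+A8489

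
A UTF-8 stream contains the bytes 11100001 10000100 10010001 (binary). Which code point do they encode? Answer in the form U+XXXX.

U+1111

Leading byte 0xE1 = 11100001 matches 1110xxxx → 3-byte sequence.
Byte 1: 0xE1 = 11100001, payload 0001 (4 bits).
Byte 2: 0x84 = 10000100 (10xxxxxx ✓), payload 000100.
Byte 3: 0x91 = 10010001 (10xxxxxx ✓), payload 010001.
Concatenate: 0001000100010001 = 0x1111 (16 bits → U+1111).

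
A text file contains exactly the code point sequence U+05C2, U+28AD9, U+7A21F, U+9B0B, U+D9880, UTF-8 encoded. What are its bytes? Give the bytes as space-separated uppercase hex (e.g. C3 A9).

D7 82 F0 A8 AB 99 F1 BA 88 9F E9 AC 8B F3 99 A2 80

U+05C2: 2-byte form → D7 82.
U+28AD9: 4-byte form → F0 A8 AB 99.
U+7A21F: 4-byte form → F1 BA 88 9F.
U+9B0B: 3-byte form → E9 AC 8B.
U+D9880: 4-byte form → F3 99 A2 80.
Concatenated (17 bytes): D7 82 F0 A8 AB 99 F1 BA 88 9F E9 AC 8B F3 99 A2 80.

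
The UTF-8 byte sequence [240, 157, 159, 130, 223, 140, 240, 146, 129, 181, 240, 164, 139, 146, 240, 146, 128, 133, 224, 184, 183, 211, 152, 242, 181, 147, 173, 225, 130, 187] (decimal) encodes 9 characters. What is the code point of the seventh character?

U+04D8

Offset 0: leading byte 0xF0 = 11110000 → 4-byte char #1 = F0 9D 9F 82.
Offset 4: leading byte 0xDF = 11011111 → 2-byte char #2 = DF 8C.
Offset 6: leading byte 0xF0 = 11110000 → 4-byte char #3 = F0 92 81 B5.
Offset 10: leading byte 0xF0 = 11110000 → 4-byte char #4 = F0 A4 8B 92.
Offset 14: leading byte 0xF0 = 11110000 → 4-byte char #5 = F0 92 80 85.
Offset 18: leading byte 0xE0 = 11100000 → 3-byte char #6 = E0 B8 B7.
Offset 21: leading byte 0xD3 = 11010011 → 2-byte char #7 = D3 98.
Leading byte 0xD3 = 11010011 matches 110xxxxx → 2-byte sequence.
Byte 1: 0xD3 = 11010011, payload 10011 (5 bits).
Byte 2: 0x98 = 10011000 (10xxxxxx ✓), payload 011000.
Concatenate: 10011011000 = 0x4D8 (11 bits → U+04D8).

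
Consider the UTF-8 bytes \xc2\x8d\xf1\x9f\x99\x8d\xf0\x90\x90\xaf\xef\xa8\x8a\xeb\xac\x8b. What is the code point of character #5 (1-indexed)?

U+BB0B

Offset 0: leading byte 0xC2 = 11000010 → 2-byte char #1 = C2 8D.
Offset 2: leading byte 0xF1 = 11110001 → 4-byte char #2 = F1 9F 99 8D.
Offset 6: leading byte 0xF0 = 11110000 → 4-byte char #3 = F0 90 90 AF.
Offset 10: leading byte 0xEF = 11101111 → 3-byte char #4 = EF A8 8A.
Offset 13: leading byte 0xEB = 11101011 → 3-byte char #5 = EB AC 8B.
Leading byte 0xEB = 11101011 matches 1110xxxx → 3-byte sequence.
Byte 1: 0xEB = 11101011, payload 1011 (4 bits).
Byte 2: 0xAC = 10101100 (10xxxxxx ✓), payload 101100.
Byte 3: 0x8B = 10001011 (10xxxxxx ✓), payload 001011.
Concatenate: 1011101100001011 = 0xBB0B (16 bits → U+BB0B).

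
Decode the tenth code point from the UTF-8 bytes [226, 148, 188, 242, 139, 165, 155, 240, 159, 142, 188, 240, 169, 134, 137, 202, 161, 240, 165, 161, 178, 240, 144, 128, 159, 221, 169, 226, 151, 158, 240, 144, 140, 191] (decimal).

Offset 0: leading byte 0xE2 = 11100010 → 3-byte char #1 = E2 94 BC.
Offset 3: leading byte 0xF2 = 11110010 → 4-byte char #2 = F2 8B A5 9B.
Offset 7: leading byte 0xF0 = 11110000 → 4-byte char #3 = F0 9F 8E BC.
Offset 11: leading byte 0xF0 = 11110000 → 4-byte char #4 = F0 A9 86 89.
Offset 15: leading byte 0xCA = 11001010 → 2-byte char #5 = CA A1.
Offset 17: leading byte 0xF0 = 11110000 → 4-byte char #6 = F0 A5 A1 B2.
Offset 21: leading byte 0xF0 = 11110000 → 4-byte char #7 = F0 90 80 9F.
Offset 25: leading byte 0xDD = 11011101 → 2-byte char #8 = DD A9.
Offset 27: leading byte 0xE2 = 11100010 → 3-byte char #9 = E2 97 9E.
Offset 30: leading byte 0xF0 = 11110000 → 4-byte char #10 = F0 90 8C BF.
Leading byte 0xF0 = 11110000 matches 11110xxx → 4-byte sequence.
Byte 1: 0xF0 = 11110000, payload 000 (3 bits).
Byte 2: 0x90 = 10010000 (10xxxxxx ✓), payload 010000.
Byte 3: 0x8C = 10001100 (10xxxxxx ✓), payload 001100.
Byte 4: 0xBF = 10111111 (10xxxxxx ✓), payload 111111.
Concatenate: 000010000001100111111 = 0x1033F (21 bits → U+1033F).

U+1033F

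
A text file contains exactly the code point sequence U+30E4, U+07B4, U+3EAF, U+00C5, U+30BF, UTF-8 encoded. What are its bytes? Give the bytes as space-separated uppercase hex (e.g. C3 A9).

E3 83 A4 DE B4 E3 BA AF C3 85 E3 82 BF

U+30E4: 3-byte form → E3 83 A4.
U+07B4: 2-byte form → DE B4.
U+3EAF: 3-byte form → E3 BA AF.
U+00C5: 2-byte form → C3 85.
U+30BF: 3-byte form → E3 82 BF.
Concatenated (13 bytes): E3 83 A4 DE B4 E3 BA AF C3 85 E3 82 BF.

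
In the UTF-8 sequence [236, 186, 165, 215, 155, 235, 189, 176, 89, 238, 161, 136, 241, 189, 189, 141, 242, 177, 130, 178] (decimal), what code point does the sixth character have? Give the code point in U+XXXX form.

Offset 0: leading byte 0xEC = 11101100 → 3-byte char #1 = EC BA A5.
Offset 3: leading byte 0xD7 = 11010111 → 2-byte char #2 = D7 9B.
Offset 5: leading byte 0xEB = 11101011 → 3-byte char #3 = EB BD B0.
Offset 8: leading byte 0x59 = 01011001 → 1-byte char #4 = 59.
Offset 9: leading byte 0xEE = 11101110 → 3-byte char #5 = EE A1 88.
Offset 12: leading byte 0xF1 = 11110001 → 4-byte char #6 = F1 BD BD 8D.
Leading byte 0xF1 = 11110001 matches 11110xxx → 4-byte sequence.
Byte 1: 0xF1 = 11110001, payload 001 (3 bits).
Byte 2: 0xBD = 10111101 (10xxxxxx ✓), payload 111101.
Byte 3: 0xBD = 10111101 (10xxxxxx ✓), payload 111101.
Byte 4: 0x8D = 10001101 (10xxxxxx ✓), payload 001101.
Concatenate: 001111101111101001101 = 0x7DF4D (21 bits → U+7DF4D).

U+7DF4D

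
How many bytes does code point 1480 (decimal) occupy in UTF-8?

2

U+05C8 = 0x5C8. UTF-8 uses 1 byte below 0x80, 2 below 0x800, 3 below 0x10000, 4 up to 0x10FFFF. 0x5C8 is in U+0080–U+07FF → 2 bytes.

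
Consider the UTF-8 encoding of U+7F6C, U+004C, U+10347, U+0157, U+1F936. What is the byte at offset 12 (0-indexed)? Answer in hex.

0xA4

U+7F6C → 3-byte form E7 BD AC at offsets 0–2.
U+004C → 1-byte form 4C at offsets 3–3.
U+10347 → 4-byte form F0 90 8D 87 at offsets 4–7.
U+0157 → 2-byte form C5 97 at offsets 8–9.
U+1F936 → 4-byte form F0 9F A4 B6 at offsets 10–13.
Offset 12 falls in char 5's range; it's byte 3 of F0 9F A4 B6 = 0xA4.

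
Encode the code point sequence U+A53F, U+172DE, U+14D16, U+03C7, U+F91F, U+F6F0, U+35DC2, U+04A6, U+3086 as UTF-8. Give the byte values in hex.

EA 94 BF F0 97 8B 9E F0 94 B4 96 CF 87 EF A4 9F EF 9B B0 F0 B5 B7 82 D2 A6 E3 82 86

U+A53F: 3-byte form → EA 94 BF.
U+172DE: 4-byte form → F0 97 8B 9E.
U+14D16: 4-byte form → F0 94 B4 96.
U+03C7: 2-byte form → CF 87.
U+F91F: 3-byte form → EF A4 9F.
U+F6F0: 3-byte form → EF 9B B0.
U+35DC2: 4-byte form → F0 B5 B7 82.
U+04A6: 2-byte form → D2 A6.
U+3086: 3-byte form → E3 82 86.
Concatenated (28 bytes): EA 94 BF F0 97 8B 9E F0 94 B4 96 CF 87 EF A4 9F EF 9B B0 F0 B5 B7 82 D2 A6 E3 82 86.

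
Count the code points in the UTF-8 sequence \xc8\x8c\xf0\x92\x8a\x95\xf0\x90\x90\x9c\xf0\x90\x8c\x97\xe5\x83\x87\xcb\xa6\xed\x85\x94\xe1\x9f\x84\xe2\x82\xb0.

9

Byte at offset 0: 0xC8 = 11001000 → 2-byte char (#1). Advance 2.
Byte at offset 2: 0xF0 = 11110000 → 4-byte char (#2). Advance 4.
Byte at offset 6: 0xF0 = 11110000 → 4-byte char (#3). Advance 4.
Byte at offset 10: 0xF0 = 11110000 → 4-byte char (#4). Advance 4.
Byte at offset 14: 0xE5 = 11100101 → 3-byte char (#5). Advance 3.
Byte at offset 17: 0xCB = 11001011 → 2-byte char (#6). Advance 2.
Byte at offset 19: 0xED = 11101101 → 3-byte char (#7). Advance 3.
Byte at offset 22: 0xE1 = 11100001 → 3-byte char (#8). Advance 3.
Byte at offset 25: 0xE2 = 11100010 → 3-byte char (#9). Advance 3.
Reached end at offset 28 after 9 code points.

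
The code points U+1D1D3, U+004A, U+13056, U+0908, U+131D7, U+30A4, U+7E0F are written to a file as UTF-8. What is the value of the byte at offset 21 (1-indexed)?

0xB8

1-indexed offset 21 is 0-indexed offset 20.
U+1D1D3 → 4-byte form F0 9D 87 93 at offsets 0–3.
U+004A → 1-byte form 4A at offsets 4–4.
U+13056 → 4-byte form F0 93 81 96 at offsets 5–8.
U+0908 → 3-byte form E0 A4 88 at offsets 9–11.
U+131D7 → 4-byte form F0 93 87 97 at offsets 12–15.
U+30A4 → 3-byte form E3 82 A4 at offsets 16–18.
U+7E0F → 3-byte form E7 B8 8F at offsets 19–21.
Offset 20 falls in char 7's range; it's byte 2 of E7 B8 8F = 0xB8.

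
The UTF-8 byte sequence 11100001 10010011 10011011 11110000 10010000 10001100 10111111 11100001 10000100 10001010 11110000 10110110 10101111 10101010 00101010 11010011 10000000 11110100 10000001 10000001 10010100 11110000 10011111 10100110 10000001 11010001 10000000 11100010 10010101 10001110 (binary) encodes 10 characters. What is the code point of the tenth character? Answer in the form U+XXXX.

U+254E

Offset 0: leading byte 0xE1 = 11100001 → 3-byte char #1 = E1 93 9B.
Offset 3: leading byte 0xF0 = 11110000 → 4-byte char #2 = F0 90 8C BF.
Offset 7: leading byte 0xE1 = 11100001 → 3-byte char #3 = E1 84 8A.
Offset 10: leading byte 0xF0 = 11110000 → 4-byte char #4 = F0 B6 AF AA.
Offset 14: leading byte 0x2A = 00101010 → 1-byte char #5 = 2A.
Offset 15: leading byte 0xD3 = 11010011 → 2-byte char #6 = D3 80.
Offset 17: leading byte 0xF4 = 11110100 → 4-byte char #7 = F4 81 81 94.
Offset 21: leading byte 0xF0 = 11110000 → 4-byte char #8 = F0 9F A6 81.
Offset 25: leading byte 0xD1 = 11010001 → 2-byte char #9 = D1 80.
Offset 27: leading byte 0xE2 = 11100010 → 3-byte char #10 = E2 95 8E.
Leading byte 0xE2 = 11100010 matches 1110xxxx → 3-byte sequence.
Byte 1: 0xE2 = 11100010, payload 0010 (4 bits).
Byte 2: 0x95 = 10010101 (10xxxxxx ✓), payload 010101.
Byte 3: 0x8E = 10001110 (10xxxxxx ✓), payload 001110.
Concatenate: 0010010101001110 = 0x254E (16 bits → U+254E).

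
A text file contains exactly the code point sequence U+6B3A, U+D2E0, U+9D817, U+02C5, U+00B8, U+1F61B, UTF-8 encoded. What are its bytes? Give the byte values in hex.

U+6B3A: 3-byte form → E6 AC BA.
U+D2E0: 3-byte form → ED 8B A0.
U+9D817: 4-byte form → F2 9D A0 97.
U+02C5: 2-byte form → CB 85.
U+00B8: 2-byte form → C2 B8.
U+1F61B: 4-byte form → F0 9F 98 9B.
Concatenated (18 bytes): E6 AC BA ED 8B A0 F2 9D A0 97 CB 85 C2 B8 F0 9F 98 9B.

E6 AC BA ED 8B A0 F2 9D A0 97 CB 85 C2 B8 F0 9F 98 9B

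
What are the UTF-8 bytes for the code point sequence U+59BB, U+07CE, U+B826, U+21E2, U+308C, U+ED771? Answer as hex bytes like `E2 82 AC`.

U+59BB: 3-byte form → E5 A6 BB.
U+07CE: 2-byte form → DF 8E.
U+B826: 3-byte form → EB A0 A6.
U+21E2: 3-byte form → E2 87 A2.
U+308C: 3-byte form → E3 82 8C.
U+ED771: 4-byte form → F3 AD 9D B1.
Concatenated (18 bytes): E5 A6 BB DF 8E EB A0 A6 E2 87 A2 E3 82 8C F3 AD 9D B1.

E5 A6 BB DF 8E EB A0 A6 E2 87 A2 E3 82 8C F3 AD 9D B1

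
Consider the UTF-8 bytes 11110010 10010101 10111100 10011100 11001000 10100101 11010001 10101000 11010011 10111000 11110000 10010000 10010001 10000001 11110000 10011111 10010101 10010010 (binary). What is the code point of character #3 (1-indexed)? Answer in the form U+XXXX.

Offset 0: leading byte 0xF2 = 11110010 → 4-byte char #1 = F2 95 BC 9C.
Offset 4: leading byte 0xC8 = 11001000 → 2-byte char #2 = C8 A5.
Offset 6: leading byte 0xD1 = 11010001 → 2-byte char #3 = D1 A8.
Leading byte 0xD1 = 11010001 matches 110xxxxx → 2-byte sequence.
Byte 1: 0xD1 = 11010001, payload 10001 (5 bits).
Byte 2: 0xA8 = 10101000 (10xxxxxx ✓), payload 101000.
Concatenate: 10001101000 = 0x468 (11 bits → U+0468).

U+0468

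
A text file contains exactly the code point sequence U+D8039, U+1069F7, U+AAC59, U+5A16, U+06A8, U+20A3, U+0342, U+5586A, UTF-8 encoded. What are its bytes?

F3 98 80 B9 F4 86 A7 B7 F2 AA B1 99 E5 A8 96 DA A8 E2 82 A3 CD 82 F1 95 A1 AA

U+D8039: 4-byte form → F3 98 80 B9.
U+1069F7: 4-byte form → F4 86 A7 B7.
U+AAC59: 4-byte form → F2 AA B1 99.
U+5A16: 3-byte form → E5 A8 96.
U+06A8: 2-byte form → DA A8.
U+20A3: 3-byte form → E2 82 A3.
U+0342: 2-byte form → CD 82.
U+5586A: 4-byte form → F1 95 A1 AA.
Concatenated (26 bytes): F3 98 80 B9 F4 86 A7 B7 F2 AA B1 99 E5 A8 96 DA A8 E2 82 A3 CD 82 F1 95 A1 AA.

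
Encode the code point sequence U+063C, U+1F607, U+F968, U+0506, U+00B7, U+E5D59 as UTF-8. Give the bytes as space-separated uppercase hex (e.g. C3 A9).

U+063C: 2-byte form → D8 BC.
U+1F607: 4-byte form → F0 9F 98 87.
U+F968: 3-byte form → EF A5 A8.
U+0506: 2-byte form → D4 86.
U+00B7: 2-byte form → C2 B7.
U+E5D59: 4-byte form → F3 A5 B5 99.
Concatenated (17 bytes): D8 BC F0 9F 98 87 EF A5 A8 D4 86 C2 B7 F3 A5 B5 99.

D8 BC F0 9F 98 87 EF A5 A8 D4 86 C2 B7 F3 A5 B5 99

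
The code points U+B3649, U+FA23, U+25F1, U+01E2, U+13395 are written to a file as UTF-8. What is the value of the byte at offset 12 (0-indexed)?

0xF0

U+B3649 → 4-byte form F2 B3 99 89 at offsets 0–3.
U+FA23 → 3-byte form EF A8 A3 at offsets 4–6.
U+25F1 → 3-byte form E2 97 B1 at offsets 7–9.
U+01E2 → 2-byte form C7 A2 at offsets 10–11.
U+13395 → 4-byte form F0 93 8E 95 at offsets 12–15.
Offset 12 falls in char 5's range; it's byte 1 of F0 93 8E 95 = 0xF0.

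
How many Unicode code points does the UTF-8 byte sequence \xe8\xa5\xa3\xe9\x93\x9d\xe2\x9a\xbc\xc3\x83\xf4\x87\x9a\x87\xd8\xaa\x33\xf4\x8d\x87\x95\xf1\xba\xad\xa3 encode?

9

Byte at offset 0: 0xE8 = 11101000 → 3-byte char (#1). Advance 3.
Byte at offset 3: 0xE9 = 11101001 → 3-byte char (#2). Advance 3.
Byte at offset 6: 0xE2 = 11100010 → 3-byte char (#3). Advance 3.
Byte at offset 9: 0xC3 = 11000011 → 2-byte char (#4). Advance 2.
Byte at offset 11: 0xF4 = 11110100 → 4-byte char (#5). Advance 4.
Byte at offset 15: 0xD8 = 11011000 → 2-byte char (#6). Advance 2.
Byte at offset 17: 0x33 = 00110011 → 1-byte char (#7). Advance 1.
Byte at offset 18: 0xF4 = 11110100 → 4-byte char (#8). Advance 4.
Byte at offset 22: 0xF1 = 11110001 → 4-byte char (#9). Advance 4.
Reached end at offset 26 after 9 code points.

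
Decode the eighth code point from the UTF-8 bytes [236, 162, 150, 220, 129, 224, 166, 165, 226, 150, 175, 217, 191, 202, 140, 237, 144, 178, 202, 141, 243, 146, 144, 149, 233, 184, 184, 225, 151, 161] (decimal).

Offset 0: leading byte 0xEC = 11101100 → 3-byte char #1 = EC A2 96.
Offset 3: leading byte 0xDC = 11011100 → 2-byte char #2 = DC 81.
Offset 5: leading byte 0xE0 = 11100000 → 3-byte char #3 = E0 A6 A5.
Offset 8: leading byte 0xE2 = 11100010 → 3-byte char #4 = E2 96 AF.
Offset 11: leading byte 0xD9 = 11011001 → 2-byte char #5 = D9 BF.
Offset 13: leading byte 0xCA = 11001010 → 2-byte char #6 = CA 8C.
Offset 15: leading byte 0xED = 11101101 → 3-byte char #7 = ED 90 B2.
Offset 18: leading byte 0xCA = 11001010 → 2-byte char #8 = CA 8D.
Leading byte 0xCA = 11001010 matches 110xxxxx → 2-byte sequence.
Byte 1: 0xCA = 11001010, payload 01010 (5 bits).
Byte 2: 0x8D = 10001101 (10xxxxxx ✓), payload 001101.
Concatenate: 01010001101 = 0x28D (11 bits → U+028D).

U+028D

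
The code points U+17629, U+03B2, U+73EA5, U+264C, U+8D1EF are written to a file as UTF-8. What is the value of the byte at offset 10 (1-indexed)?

1-indexed offset 10 is 0-indexed offset 9.
U+17629 → 4-byte form F0 97 98 A9 at offsets 0–3.
U+03B2 → 2-byte form CE B2 at offsets 4–5.
U+73EA5 → 4-byte form F1 B3 BA A5 at offsets 6–9.
Offset 9 falls in char 3's range; it's byte 4 of F1 B3 BA A5 = 0xA5.

0xA5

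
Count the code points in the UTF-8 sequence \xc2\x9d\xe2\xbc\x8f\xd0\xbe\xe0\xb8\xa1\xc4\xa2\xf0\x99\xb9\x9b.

Byte at offset 0: 0xC2 = 11000010 → 2-byte char (#1). Advance 2.
Byte at offset 2: 0xE2 = 11100010 → 3-byte char (#2). Advance 3.
Byte at offset 5: 0xD0 = 11010000 → 2-byte char (#3). Advance 2.
Byte at offset 7: 0xE0 = 11100000 → 3-byte char (#4). Advance 3.
Byte at offset 10: 0xC4 = 11000100 → 2-byte char (#5). Advance 2.
Byte at offset 12: 0xF0 = 11110000 → 4-byte char (#6). Advance 4.
Reached end at offset 16 after 6 code points.

6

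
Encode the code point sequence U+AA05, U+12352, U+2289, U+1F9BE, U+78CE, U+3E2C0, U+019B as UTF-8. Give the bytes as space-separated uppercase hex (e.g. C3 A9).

U+AA05: 3-byte form → EA A8 85.
U+12352: 4-byte form → F0 92 8D 92.
U+2289: 3-byte form → E2 8A 89.
U+1F9BE: 4-byte form → F0 9F A6 BE.
U+78CE: 3-byte form → E7 A3 8E.
U+3E2C0: 4-byte form → F0 BE 8B 80.
U+019B: 2-byte form → C6 9B.
Concatenated (23 bytes): EA A8 85 F0 92 8D 92 E2 8A 89 F0 9F A6 BE E7 A3 8E F0 BE 8B 80 C6 9B.

EA A8 85 F0 92 8D 92 E2 8A 89 F0 9F A6 BE E7 A3 8E F0 BE 8B 80 C6 9B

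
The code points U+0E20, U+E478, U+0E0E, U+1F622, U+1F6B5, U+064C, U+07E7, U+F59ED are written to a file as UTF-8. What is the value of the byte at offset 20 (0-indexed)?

U+0E20 → 3-byte form E0 B8 A0 at offsets 0–2.
U+E478 → 3-byte form EE 91 B8 at offsets 3–5.
U+0E0E → 3-byte form E0 B8 8E at offsets 6–8.
U+1F622 → 4-byte form F0 9F 98 A2 at offsets 9–12.
U+1F6B5 → 4-byte form F0 9F 9A B5 at offsets 13–16.
U+064C → 2-byte form D9 8C at offsets 17–18.
U+07E7 → 2-byte form DF A7 at offsets 19–20.
Offset 20 falls in char 7's range; it's byte 2 of DF A7 = 0xA7.

0xA7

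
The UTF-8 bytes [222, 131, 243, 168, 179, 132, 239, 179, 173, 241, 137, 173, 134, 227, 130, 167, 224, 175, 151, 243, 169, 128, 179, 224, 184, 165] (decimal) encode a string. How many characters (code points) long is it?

Byte at offset 0: 0xDE = 11011110 → 2-byte char (#1). Advance 2.
Byte at offset 2: 0xF3 = 11110011 → 4-byte char (#2). Advance 4.
Byte at offset 6: 0xEF = 11101111 → 3-byte char (#3). Advance 3.
Byte at offset 9: 0xF1 = 11110001 → 4-byte char (#4). Advance 4.
Byte at offset 13: 0xE3 = 11100011 → 3-byte char (#5). Advance 3.
Byte at offset 16: 0xE0 = 11100000 → 3-byte char (#6). Advance 3.
Byte at offset 19: 0xF3 = 11110011 → 4-byte char (#7). Advance 4.
Byte at offset 23: 0xE0 = 11100000 → 3-byte char (#8). Advance 3.
Reached end at offset 26 after 8 code points.

8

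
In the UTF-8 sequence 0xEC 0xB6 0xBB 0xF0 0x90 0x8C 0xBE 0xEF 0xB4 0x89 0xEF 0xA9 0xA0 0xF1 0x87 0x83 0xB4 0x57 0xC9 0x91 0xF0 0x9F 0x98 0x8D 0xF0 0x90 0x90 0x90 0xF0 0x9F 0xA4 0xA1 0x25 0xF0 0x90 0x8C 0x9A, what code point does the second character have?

Offset 0: leading byte 0xEC = 11101100 → 3-byte char #1 = EC B6 BB.
Offset 3: leading byte 0xF0 = 11110000 → 4-byte char #2 = F0 90 8C BE.
Leading byte 0xF0 = 11110000 matches 11110xxx → 4-byte sequence.
Byte 1: 0xF0 = 11110000, payload 000 (3 bits).
Byte 2: 0x90 = 10010000 (10xxxxxx ✓), payload 010000.
Byte 3: 0x8C = 10001100 (10xxxxxx ✓), payload 001100.
Byte 4: 0xBE = 10111110 (10xxxxxx ✓), payload 111110.
Concatenate: 000010000001100111110 = 0x1033E (21 bits → U+1033E).

U+1033E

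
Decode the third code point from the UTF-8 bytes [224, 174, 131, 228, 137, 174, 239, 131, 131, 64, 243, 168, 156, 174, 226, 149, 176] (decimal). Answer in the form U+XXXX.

Offset 0: leading byte 0xE0 = 11100000 → 3-byte char #1 = E0 AE 83.
Offset 3: leading byte 0xE4 = 11100100 → 3-byte char #2 = E4 89 AE.
Offset 6: leading byte 0xEF = 11101111 → 3-byte char #3 = EF 83 83.
Leading byte 0xEF = 11101111 matches 1110xxxx → 3-byte sequence.
Byte 1: 0xEF = 11101111, payload 1111 (4 bits).
Byte 2: 0x83 = 10000011 (10xxxxxx ✓), payload 000011.
Byte 3: 0x83 = 10000011 (10xxxxxx ✓), payload 000011.
Concatenate: 1111000011000011 = 0xF0C3 (16 bits → U+F0C3).

U+F0C3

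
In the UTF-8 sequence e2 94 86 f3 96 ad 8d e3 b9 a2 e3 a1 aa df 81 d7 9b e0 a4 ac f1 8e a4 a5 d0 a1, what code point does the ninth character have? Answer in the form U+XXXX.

U+0421

Offset 0: leading byte 0xE2 = 11100010 → 3-byte char #1 = E2 94 86.
Offset 3: leading byte 0xF3 = 11110011 → 4-byte char #2 = F3 96 AD 8D.
Offset 7: leading byte 0xE3 = 11100011 → 3-byte char #3 = E3 B9 A2.
Offset 10: leading byte 0xE3 = 11100011 → 3-byte char #4 = E3 A1 AA.
Offset 13: leading byte 0xDF = 11011111 → 2-byte char #5 = DF 81.
Offset 15: leading byte 0xD7 = 11010111 → 2-byte char #6 = D7 9B.
Offset 17: leading byte 0xE0 = 11100000 → 3-byte char #7 = E0 A4 AC.
Offset 20: leading byte 0xF1 = 11110001 → 4-byte char #8 = F1 8E A4 A5.
Offset 24: leading byte 0xD0 = 11010000 → 2-byte char #9 = D0 A1.
Leading byte 0xD0 = 11010000 matches 110xxxxx → 2-byte sequence.
Byte 1: 0xD0 = 11010000, payload 10000 (5 bits).
Byte 2: 0xA1 = 10100001 (10xxxxxx ✓), payload 100001.
Concatenate: 10000100001 = 0x421 (11 bits → U+0421).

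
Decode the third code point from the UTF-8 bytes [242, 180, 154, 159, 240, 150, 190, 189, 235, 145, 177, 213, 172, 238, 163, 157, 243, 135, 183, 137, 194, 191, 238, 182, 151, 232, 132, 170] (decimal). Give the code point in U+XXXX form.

Offset 0: leading byte 0xF2 = 11110010 → 4-byte char #1 = F2 B4 9A 9F.
Offset 4: leading byte 0xF0 = 11110000 → 4-byte char #2 = F0 96 BE BD.
Offset 8: leading byte 0xEB = 11101011 → 3-byte char #3 = EB 91 B1.
Leading byte 0xEB = 11101011 matches 1110xxxx → 3-byte sequence.
Byte 1: 0xEB = 11101011, payload 1011 (4 bits).
Byte 2: 0x91 = 10010001 (10xxxxxx ✓), payload 010001.
Byte 3: 0xB1 = 10110001 (10xxxxxx ✓), payload 110001.
Concatenate: 1011010001110001 = 0xB471 (16 bits → U+B471).

U+B471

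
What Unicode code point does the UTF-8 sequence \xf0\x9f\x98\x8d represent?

Leading byte 0xF0 = 11110000 matches 11110xxx → 4-byte sequence.
Byte 1: 0xF0 = 11110000, payload 000 (3 bits).
Byte 2: 0x9F = 10011111 (10xxxxxx ✓), payload 011111.
Byte 3: 0x98 = 10011000 (10xxxxxx ✓), payload 011000.
Byte 4: 0x8D = 10001101 (10xxxxxx ✓), payload 001101.
Concatenate: 000011111011000001101 = 0x1F60D (21 bits → U+1F60D).

U+1F60D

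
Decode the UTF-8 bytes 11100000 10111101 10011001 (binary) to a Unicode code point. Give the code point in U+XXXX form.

U+0F59

Leading byte 0xE0 = 11100000 matches 1110xxxx → 3-byte sequence.
Byte 1: 0xE0 = 11100000, payload 0000 (4 bits).
Byte 2: 0xBD = 10111101 (10xxxxxx ✓), payload 111101.
Byte 3: 0x99 = 10011001 (10xxxxxx ✓), payload 011001.
Concatenate: 0000111101011001 = 0xF59 (16 bits → U+0F59).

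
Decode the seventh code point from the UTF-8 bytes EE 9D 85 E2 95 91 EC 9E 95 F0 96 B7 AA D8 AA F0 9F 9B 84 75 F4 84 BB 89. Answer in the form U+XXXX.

U+0075

Offset 0: leading byte 0xEE = 11101110 → 3-byte char #1 = EE 9D 85.
Offset 3: leading byte 0xE2 = 11100010 → 3-byte char #2 = E2 95 91.
Offset 6: leading byte 0xEC = 11101100 → 3-byte char #3 = EC 9E 95.
Offset 9: leading byte 0xF0 = 11110000 → 4-byte char #4 = F0 96 B7 AA.
Offset 13: leading byte 0xD8 = 11011000 → 2-byte char #5 = D8 AA.
Offset 15: leading byte 0xF0 = 11110000 → 4-byte char #6 = F0 9F 9B 84.
Offset 19: leading byte 0x75 = 01110101 → 1-byte char #7 = 75.
Leading byte 0x75 = 01110101 matches 0xxxxxxx → 1-byte sequence.
Byte 1: 0x75 = 01110101, payload 1110101 (7 bits).
Concatenate: 1110101 = 0x75 (7 bits → U+0075).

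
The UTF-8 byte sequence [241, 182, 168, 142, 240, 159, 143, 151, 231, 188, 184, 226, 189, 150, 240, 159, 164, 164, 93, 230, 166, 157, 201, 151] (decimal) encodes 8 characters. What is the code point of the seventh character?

U+699D

Offset 0: leading byte 0xF1 = 11110001 → 4-byte char #1 = F1 B6 A8 8E.
Offset 4: leading byte 0xF0 = 11110000 → 4-byte char #2 = F0 9F 8F 97.
Offset 8: leading byte 0xE7 = 11100111 → 3-byte char #3 = E7 BC B8.
Offset 11: leading byte 0xE2 = 11100010 → 3-byte char #4 = E2 BD 96.
Offset 14: leading byte 0xF0 = 11110000 → 4-byte char #5 = F0 9F A4 A4.
Offset 18: leading byte 0x5D = 01011101 → 1-byte char #6 = 5D.
Offset 19: leading byte 0xE6 = 11100110 → 3-byte char #7 = E6 A6 9D.
Leading byte 0xE6 = 11100110 matches 1110xxxx → 3-byte sequence.
Byte 1: 0xE6 = 11100110, payload 0110 (4 bits).
Byte 2: 0xA6 = 10100110 (10xxxxxx ✓), payload 100110.
Byte 3: 0x9D = 10011101 (10xxxxxx ✓), payload 011101.
Concatenate: 0110100110011101 = 0x699D (16 bits → U+699D).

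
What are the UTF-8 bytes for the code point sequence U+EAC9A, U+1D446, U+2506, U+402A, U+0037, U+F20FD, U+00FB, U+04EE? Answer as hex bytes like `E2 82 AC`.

U+EAC9A: 4-byte form → F3 AA B2 9A.
U+1D446: 4-byte form → F0 9D 91 86.
U+2506: 3-byte form → E2 94 86.
U+402A: 3-byte form → E4 80 AA.
U+0037: 1-byte form → 37.
U+F20FD: 4-byte form → F3 B2 83 BD.
U+00FB: 2-byte form → C3 BB.
U+04EE: 2-byte form → D3 AE.
Concatenated (23 bytes): F3 AA B2 9A F0 9D 91 86 E2 94 86 E4 80 AA 37 F3 B2 83 BD C3 BB D3 AE.

F3 AA B2 9A F0 9D 91 86 E2 94 86 E4 80 AA 37 F3 B2 83 BD C3 BB D3 AE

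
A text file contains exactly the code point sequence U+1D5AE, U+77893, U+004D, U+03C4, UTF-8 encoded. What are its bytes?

U+1D5AE: 4-byte form → F0 9D 96 AE.
U+77893: 4-byte form → F1 B7 A2 93.
U+004D: 1-byte form → 4D.
U+03C4: 2-byte form → CF 84.
Concatenated (11 bytes): F0 9D 96 AE F1 B7 A2 93 4D CF 84.

F0 9D 96 AE F1 B7 A2 93 4D CF 84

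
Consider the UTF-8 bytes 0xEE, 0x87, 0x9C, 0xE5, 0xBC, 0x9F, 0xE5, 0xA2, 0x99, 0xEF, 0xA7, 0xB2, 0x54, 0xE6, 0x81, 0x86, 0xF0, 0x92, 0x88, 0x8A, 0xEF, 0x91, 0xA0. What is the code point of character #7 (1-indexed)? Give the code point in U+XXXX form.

U+1220A

Offset 0: leading byte 0xEE = 11101110 → 3-byte char #1 = EE 87 9C.
Offset 3: leading byte 0xE5 = 11100101 → 3-byte char #2 = E5 BC 9F.
Offset 6: leading byte 0xE5 = 11100101 → 3-byte char #3 = E5 A2 99.
Offset 9: leading byte 0xEF = 11101111 → 3-byte char #4 = EF A7 B2.
Offset 12: leading byte 0x54 = 01010100 → 1-byte char #5 = 54.
Offset 13: leading byte 0xE6 = 11100110 → 3-byte char #6 = E6 81 86.
Offset 16: leading byte 0xF0 = 11110000 → 4-byte char #7 = F0 92 88 8A.
Leading byte 0xF0 = 11110000 matches 11110xxx → 4-byte sequence.
Byte 1: 0xF0 = 11110000, payload 000 (3 bits).
Byte 2: 0x92 = 10010010 (10xxxxxx ✓), payload 010010.
Byte 3: 0x88 = 10001000 (10xxxxxx ✓), payload 001000.
Byte 4: 0x8A = 10001010 (10xxxxxx ✓), payload 001010.
Concatenate: 000010010001000001010 = 0x1220A (21 bits → U+1220A).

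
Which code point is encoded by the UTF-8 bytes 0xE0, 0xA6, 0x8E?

Leading byte 0xE0 = 11100000 matches 1110xxxx → 3-byte sequence.
Byte 1: 0xE0 = 11100000, payload 0000 (4 bits).
Byte 2: 0xA6 = 10100110 (10xxxxxx ✓), payload 100110.
Byte 3: 0x8E = 10001110 (10xxxxxx ✓), payload 001110.
Concatenate: 0000100110001110 = 0x98E (16 bits → U+098E).

U+098E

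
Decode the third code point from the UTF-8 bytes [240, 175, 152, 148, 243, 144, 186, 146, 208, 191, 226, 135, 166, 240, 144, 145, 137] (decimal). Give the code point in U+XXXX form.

Offset 0: leading byte 0xF0 = 11110000 → 4-byte char #1 = F0 AF 98 94.
Offset 4: leading byte 0xF3 = 11110011 → 4-byte char #2 = F3 90 BA 92.
Offset 8: leading byte 0xD0 = 11010000 → 2-byte char #3 = D0 BF.
Leading byte 0xD0 = 11010000 matches 110xxxxx → 2-byte sequence.
Byte 1: 0xD0 = 11010000, payload 10000 (5 bits).
Byte 2: 0xBF = 10111111 (10xxxxxx ✓), payload 111111.
Concatenate: 10000111111 = 0x43F (11 bits → U+043F).

U+043F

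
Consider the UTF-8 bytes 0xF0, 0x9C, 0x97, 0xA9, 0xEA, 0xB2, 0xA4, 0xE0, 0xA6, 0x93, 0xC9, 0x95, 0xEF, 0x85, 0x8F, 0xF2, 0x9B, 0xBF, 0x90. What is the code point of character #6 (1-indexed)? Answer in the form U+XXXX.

U+9BFD0

Offset 0: leading byte 0xF0 = 11110000 → 4-byte char #1 = F0 9C 97 A9.
Offset 4: leading byte 0xEA = 11101010 → 3-byte char #2 = EA B2 A4.
Offset 7: leading byte 0xE0 = 11100000 → 3-byte char #3 = E0 A6 93.
Offset 10: leading byte 0xC9 = 11001001 → 2-byte char #4 = C9 95.
Offset 12: leading byte 0xEF = 11101111 → 3-byte char #5 = EF 85 8F.
Offset 15: leading byte 0xF2 = 11110010 → 4-byte char #6 = F2 9B BF 90.
Leading byte 0xF2 = 11110010 matches 11110xxx → 4-byte sequence.
Byte 1: 0xF2 = 11110010, payload 010 (3 bits).
Byte 2: 0x9B = 10011011 (10xxxxxx ✓), payload 011011.
Byte 3: 0xBF = 10111111 (10xxxxxx ✓), payload 111111.
Byte 4: 0x90 = 10010000 (10xxxxxx ✓), payload 010000.
Concatenate: 010011011111111010000 = 0x9BFD0 (21 bits → U+9BFD0).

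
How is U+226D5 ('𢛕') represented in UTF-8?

U+226D5 = 0x226D5 = 141013 decimal. In range U+10000–U+10FFFF → 4-byte form: 11110xxx 10xxxxxx 10xxxxxx 10xxxxxx.
Binary (21 bits): 000100010011011010101.
Split 3+6+6+6: 000 | 100010 | 011011 | 010101.
Byte 1: 11110000 = 0xF0.
Byte 2: 10100010 = 0xA2.
Byte 3: 10011011 = 0x9B.
Byte 4: 10010101 = 0x95.

F0 A2 9B 95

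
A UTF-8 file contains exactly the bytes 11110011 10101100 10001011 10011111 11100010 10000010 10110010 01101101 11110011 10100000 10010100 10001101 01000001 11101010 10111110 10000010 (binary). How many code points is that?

Byte at offset 0: 0xF3 = 11110011 → 4-byte char (#1). Advance 4.
Byte at offset 4: 0xE2 = 11100010 → 3-byte char (#2). Advance 3.
Byte at offset 7: 0x6D = 01101101 → 1-byte char (#3). Advance 1.
Byte at offset 8: 0xF3 = 11110011 → 4-byte char (#4). Advance 4.
Byte at offset 12: 0x41 = 01000001 → 1-byte char (#5). Advance 1.
Byte at offset 13: 0xEA = 11101010 → 3-byte char (#6). Advance 3.
Reached end at offset 16 after 6 code points.

6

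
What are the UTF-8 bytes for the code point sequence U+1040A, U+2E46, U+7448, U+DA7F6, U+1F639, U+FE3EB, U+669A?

U+1040A: 4-byte form → F0 90 90 8A.
U+2E46: 3-byte form → E2 B9 86.
U+7448: 3-byte form → E7 91 88.
U+DA7F6: 4-byte form → F3 9A 9F B6.
U+1F639: 4-byte form → F0 9F 98 B9.
U+FE3EB: 4-byte form → F3 BE 8F AB.
U+669A: 3-byte form → E6 9A 9A.
Concatenated (25 bytes): F0 90 90 8A E2 B9 86 E7 91 88 F3 9A 9F B6 F0 9F 98 B9 F3 BE 8F AB E6 9A 9A.

F0 90 90 8A E2 B9 86 E7 91 88 F3 9A 9F B6 F0 9F 98 B9 F3 BE 8F AB E6 9A 9A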